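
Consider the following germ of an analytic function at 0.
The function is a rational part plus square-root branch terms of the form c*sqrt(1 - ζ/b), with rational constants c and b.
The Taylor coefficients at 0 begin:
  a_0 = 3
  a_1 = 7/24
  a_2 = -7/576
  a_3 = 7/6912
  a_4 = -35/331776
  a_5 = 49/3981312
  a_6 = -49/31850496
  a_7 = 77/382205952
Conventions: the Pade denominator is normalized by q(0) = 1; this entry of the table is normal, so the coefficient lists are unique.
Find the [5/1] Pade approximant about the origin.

The Pade approximant has numerator coefficients [3, 2/3, 7/288, -7/13824, 7/331776, -7/7962624]; denominator coefficients [1, 1/8].

Taylor coefficients needed (read off): a_0 = 3, a_1 = 7/24, a_2 = -7/576, a_3 = 7/6912, a_4 = -35/331776, a_5 = 49/3981312, a_6 = -49/31850496.
Write the denominator as Q(ζ) = 1 + q1*ζ. Requiring Q*f - P = O(ζ^7) with deg P <= 5 kills the coefficients of ζ^6..ζ^6 in Q*f:
  ζ^6: a_6 + q1*a_5 = 0, i.e. -49/31850496 + (49/3981312)*q1 = 0.
Solving this linear system: q1 = 1/8.
The numerator is Q*f truncated at degree 5: P0 = a_0 = 3; P1 = a_1 + q1*a_0 = 2/3; P2 = a_2 + q1*a_1 = 7/288; P3 = a_3 + q1*a_2 = -7/13824; P4 = a_4 + q1*a_3 = 7/331776; P5 = a_5 + q1*a_4 = -7/7962624.


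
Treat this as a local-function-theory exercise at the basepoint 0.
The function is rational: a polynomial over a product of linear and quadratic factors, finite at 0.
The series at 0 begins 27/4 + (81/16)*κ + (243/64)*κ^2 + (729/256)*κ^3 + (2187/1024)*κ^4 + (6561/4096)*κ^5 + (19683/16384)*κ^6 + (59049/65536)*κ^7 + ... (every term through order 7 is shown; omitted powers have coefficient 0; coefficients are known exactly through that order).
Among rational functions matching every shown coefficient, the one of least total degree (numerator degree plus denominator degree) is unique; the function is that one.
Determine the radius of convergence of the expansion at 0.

The radius of convergence is 4/3.

No rational of total degree below 1 reproduces all 8 coefficients; solving the [0/1] Pade equations on them gives f(κ) = -9/(κ - 4/3), whose expansion matches every shown term.
Denominator factor (κ - 4/3): pole of order 1 at 4/3, modulus 4/3.
The radius of convergence is the smallest modulus among the singular points: 4/3.


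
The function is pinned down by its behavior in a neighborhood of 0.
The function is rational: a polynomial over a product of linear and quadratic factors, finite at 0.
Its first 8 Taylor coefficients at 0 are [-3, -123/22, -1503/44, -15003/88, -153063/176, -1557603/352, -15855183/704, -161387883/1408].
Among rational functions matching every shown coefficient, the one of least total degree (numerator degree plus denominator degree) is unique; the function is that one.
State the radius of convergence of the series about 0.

The radius of convergence is -3/4 + (1/12)*sqrt(129).

No rational of total degree below 3 reproduces all 8 coefficients; solving the [1/2] Pade equations on them gives f(β) = (1 - 29*β/11)/(β**2 + 3*β/2 - 1/3), whose expansion matches every shown term.
Denominator factor (β**2 + 3*β/2 - 1/3): discriminant 43/12, real irrational roots -3/4 + (1/12)*sqrt(129) and -3/4 - (1/12)*sqrt(129); poles of order 1, moduli -3/4 + (1/12)*sqrt(129) and 3/4 + (1/12)*sqrt(129).
The radius of convergence is the smallest modulus among the singular points: -3/4 + (1/12)*sqrt(129).


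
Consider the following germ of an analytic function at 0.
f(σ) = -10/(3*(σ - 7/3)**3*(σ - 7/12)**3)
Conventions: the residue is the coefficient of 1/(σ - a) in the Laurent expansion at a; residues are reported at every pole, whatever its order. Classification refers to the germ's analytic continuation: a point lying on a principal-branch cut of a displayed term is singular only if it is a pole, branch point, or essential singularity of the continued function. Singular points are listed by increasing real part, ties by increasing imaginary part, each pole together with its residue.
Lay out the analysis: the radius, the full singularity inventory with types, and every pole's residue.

Radius of convergence at 0: 7/12.
At 7/12: a pole of order 3; residue 20480/16807.
At 7/3: a pole of order 3; residue -20480/16807.

Denominator factor (σ - 7/3)^3: pole of order 3 at 7/3, modulus 7/3.
Denominator factor (σ - 7/12)^3: pole of order 3 at 7/12, modulus 7/12.
The radius of convergence is the smallest modulus among the singular points: 7/12.
At the order-3 pole 7/12 set g(σ) = (σ - (7/12))^3*f(σ) = -10/(3*(σ - 7/3)**3).
Order-3 pole: residue = g''(a)/2; g''(7/12) = 40960/16807, so the residue is 20480/16807.
At the order-3 pole 7/3 set g(σ) = (σ - (7/3))^3*f(σ) = -10/(3*(σ - 7/12)**3).
Order-3 pole: residue = g''(a)/2; g''(7/3) = -40960/16807, so the residue is -20480/16807.
List the singular points by increasing real part (a conjugate pair: the negative imaginary part first).


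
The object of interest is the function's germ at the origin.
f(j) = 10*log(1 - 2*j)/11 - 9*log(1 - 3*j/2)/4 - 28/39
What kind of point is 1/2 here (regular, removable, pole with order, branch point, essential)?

The point is a logarithmic branch point.

The term (10/11)*log(1 - j/(1/2)) has argument 1 - 1/2/(1/2) = 0 at 1/2: a logarithmic (infinitely-sheeted) branch point; the remaining terms are analytic or single-valued there.


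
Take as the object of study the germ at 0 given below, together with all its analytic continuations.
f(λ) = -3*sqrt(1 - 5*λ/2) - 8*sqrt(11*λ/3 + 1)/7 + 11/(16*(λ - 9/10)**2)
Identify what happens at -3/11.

The point is an algebraic (square-root) branch point.

The term (-8/7)*sqrt(1 - λ/(-3/11)) has argument 1 - -3/11/(-3/11) = 0 at -3/11: a square-root (algebraic, two-sheeted) branch point; the remaining terms are analytic or single-valued there.


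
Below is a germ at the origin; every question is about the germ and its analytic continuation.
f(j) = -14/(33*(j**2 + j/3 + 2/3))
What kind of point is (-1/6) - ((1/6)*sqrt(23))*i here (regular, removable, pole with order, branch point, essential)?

The point is a pole of order 1.

The denominator factor j**2 + j/3 + 2/3 vanishes at (-1/6) - ((1/6)*sqrt(23))*i and appears to the power 1; the numerator there equals -14/33, nonzero, and no other factor vanishes.
Hence a pole whose order is the multiplicity, 1.


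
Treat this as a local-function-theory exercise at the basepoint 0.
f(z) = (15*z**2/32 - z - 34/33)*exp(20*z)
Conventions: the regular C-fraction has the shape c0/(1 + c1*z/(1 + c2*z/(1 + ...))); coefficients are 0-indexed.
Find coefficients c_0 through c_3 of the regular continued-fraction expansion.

The regular C-fraction coefficients are [-34/33, -713/34, 4084079/387872, -972053837075/279547039392].

Taylor coefficients (expand at 0): a_0 = -34/33, a_1 = -713/33, a_2 = -238225/1056, a_3 = -1238975/792.
c0 = a_0 = -34/33. Peel one level at a time: if S = 1 + c*z/S' with S'(0) = 1, then c is the z-coefficient of S and S' = c*z/(S - 1).
S_1 = c0/f = 1 + (-713/34)*z + (4084079/18496)*z^2 + ...; c1 = -713/34.
S_2 = c1*z/(S_1 - 1) = 1 + (4084079/387872)*z + (57179637475/1561709568)*z^2 + ...; c2 = 4084079/387872.
S_3 = c2*z/(S_2 - 1) = 1 + (-972053837075/279547039392)*z + ...; c3 = -972053837075/279547039392.


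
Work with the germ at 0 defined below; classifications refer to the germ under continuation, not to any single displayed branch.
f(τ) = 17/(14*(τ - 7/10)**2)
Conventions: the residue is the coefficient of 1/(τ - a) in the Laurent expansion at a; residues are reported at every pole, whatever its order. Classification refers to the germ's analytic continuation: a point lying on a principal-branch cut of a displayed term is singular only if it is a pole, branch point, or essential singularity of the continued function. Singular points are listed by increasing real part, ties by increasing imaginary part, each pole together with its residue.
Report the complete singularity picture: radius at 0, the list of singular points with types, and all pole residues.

Denominator factor (τ - 7/10)^2: pole of order 2 at 7/10, modulus 7/10.
The radius of convergence is the smallest modulus among the singular points: 7/10.
At the order-2 pole 7/10 set g(τ) = (τ - (7/10))^2*f(τ) = 17/14.
Order-2 pole: residue = g'(a); g'(7/10) = 0, so the residue is 0.

Radius of convergence at 0: 7/10.
At 7/10: a pole of order 2; residue 0.


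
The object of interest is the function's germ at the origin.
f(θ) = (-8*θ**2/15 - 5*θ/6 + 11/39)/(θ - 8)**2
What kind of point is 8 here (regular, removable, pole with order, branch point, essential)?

The denominator factor θ - 8 vanishes at 8 and appears to the power 2; the numerator there equals -7901/195, nonzero, and no other factor vanishes.
Hence a pole whose order is the multiplicity, 2.

The point is a pole of order 2.


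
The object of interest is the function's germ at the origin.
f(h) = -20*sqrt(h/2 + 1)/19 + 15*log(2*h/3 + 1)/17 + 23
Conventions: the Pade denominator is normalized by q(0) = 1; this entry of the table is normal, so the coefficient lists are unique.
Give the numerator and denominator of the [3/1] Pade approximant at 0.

The Pade approximant has numerator coefficients [417/19, 266978313/22765040, 77941/13659024, -5760809/983449728]; denominator coefficients [1, 36617/70480].

Taylor coefficients needed (expand at 0): a_0 = 417/19, a_1 = 105/323, a_2 = -1265/7752, a_3 = 22025/279072, a_4 = -183085/4465152.
Write the denominator as Q(h) = 1 + q1*h. Requiring Q*f - P = O(h^5) with deg P <= 3 kills the coefficients of h^4..h^4 in Q*f:
  h^4: a_4 + q1*a_3 = 0, i.e. -183085/4465152 + (22025/279072)*q1 = 0.
Solving this linear system: q1 = 36617/70480.
The numerator is Q*f truncated at degree 3: P0 = a_0 = 417/19; P1 = a_1 + q1*a_0 = 266978313/22765040; P2 = a_2 + q1*a_1 = 77941/13659024; P3 = a_3 + q1*a_2 = -5760809/983449728.


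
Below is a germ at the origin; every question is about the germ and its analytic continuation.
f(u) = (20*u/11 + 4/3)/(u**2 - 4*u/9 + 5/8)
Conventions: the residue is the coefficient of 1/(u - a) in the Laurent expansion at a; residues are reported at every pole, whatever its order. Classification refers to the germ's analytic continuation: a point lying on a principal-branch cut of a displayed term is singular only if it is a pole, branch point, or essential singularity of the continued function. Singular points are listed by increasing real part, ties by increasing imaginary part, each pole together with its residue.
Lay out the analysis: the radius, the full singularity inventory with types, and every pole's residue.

Denominator factor (u**2 - 4*u/9 + 5/8): discriminant -373/162, complex-conjugate roots (2/9) + ((1/36)*sqrt(746))*i and (2/9) - ((1/36)*sqrt(746))*i; poles of order 1, moduli (1/4)*sqrt(10) and (1/4)*sqrt(10).
The radius of convergence is the smallest modulus among the singular points: (1/4)*sqrt(10).
The factor u**2 - 4*u/9 + 5/8 splits as (u - a)(u - a') with a = (2/9) - ((1/36)*sqrt(746))*i, a' = (2/9) + ((1/36)*sqrt(746))*i. At the order-1 pole a set g(u) = (u - a)*f(u) = [20*u/11 + 4/3] / (u - a').
Simple pole: residue = g(a) at a = (2/9) - ((1/36)*sqrt(746))*i, which is (10/11) + ((172/4103)*sqrt(746))*i.
The factor u**2 - 4*u/9 + 5/8 splits as (u - a)(u - a') with a = (2/9) + ((1/36)*sqrt(746))*i, a' = (2/9) - ((1/36)*sqrt(746))*i. At the order-1 pole a set g(u) = (u - a)*f(u) = [20*u/11 + 4/3] / (u - a').
Simple pole: residue = g(a) at a = (2/9) + ((1/36)*sqrt(746))*i, which is (10/11) - ((172/4103)*sqrt(746))*i.
List the singular points by increasing real part (a conjugate pair: the negative imaginary part first).

Radius of convergence at 0: (1/4)*sqrt(10).
At (2/9) - ((1/36)*sqrt(746))*i: a pole of order 1; residue (10/11) + ((172/4103)*sqrt(746))*i.
At (2/9) + ((1/36)*sqrt(746))*i: a pole of order 1; residue (10/11) - ((172/4103)*sqrt(746))*i.


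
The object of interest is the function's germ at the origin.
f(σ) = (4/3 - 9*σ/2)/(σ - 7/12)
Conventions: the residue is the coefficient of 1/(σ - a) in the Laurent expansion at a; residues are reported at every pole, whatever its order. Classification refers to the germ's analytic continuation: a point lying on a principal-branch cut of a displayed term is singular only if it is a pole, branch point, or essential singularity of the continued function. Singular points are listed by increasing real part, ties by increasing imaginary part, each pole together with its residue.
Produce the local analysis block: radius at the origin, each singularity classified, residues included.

Denominator factor (σ - 7/12): pole of order 1 at 7/12, modulus 7/12.
The radius of convergence is the smallest modulus among the singular points: 7/12.
At the order-1 pole 7/12 set g(σ) = (σ - (7/12))*f(σ) = 4/3 - 9*σ/2.
Simple pole: residue = g(a) at a = 7/12, which is -31/24.

Radius of convergence at 0: 7/12.
At 7/12: a pole of order 1; residue -31/24.


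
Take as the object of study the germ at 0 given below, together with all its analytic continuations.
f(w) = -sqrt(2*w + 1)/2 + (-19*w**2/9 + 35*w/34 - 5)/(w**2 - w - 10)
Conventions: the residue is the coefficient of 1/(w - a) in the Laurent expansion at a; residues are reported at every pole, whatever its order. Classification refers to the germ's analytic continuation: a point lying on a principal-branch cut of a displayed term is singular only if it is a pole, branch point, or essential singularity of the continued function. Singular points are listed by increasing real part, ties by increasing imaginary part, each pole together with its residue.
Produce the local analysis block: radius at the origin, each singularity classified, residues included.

Radius of convergence at 0: 1/2.
At 1/2 - (1/2)*sqrt(41): a pole of order 1; residue -331/612 + (5437/8364)*sqrt(41).
At -1/2: an algebraic (square-root) branch point.
At 1/2 + (1/2)*sqrt(41): a pole of order 1; residue -331/612 - (5437/8364)*sqrt(41).

Denominator factor (w**2 - w - 10): discriminant 41, real irrational roots 1/2 + (1/2)*sqrt(41) and 1/2 - (1/2)*sqrt(41); poles of order 1, moduli 1/2 + (1/2)*sqrt(41) and -1/2 + (1/2)*sqrt(41).
Branch term (-1/2)*sqrt(1 - w/(-1/2)): its argument vanishes at w = -1/2, a square-root branch point, modulus 1/2.
The radius of convergence is the smallest modulus among the singular points: 1/2.
The branch term is analytic at 1/2 - (1/2)*sqrt(41) and contributes nothing to the residue; only the rational part matters.
The factor w**2 - w - 10 splits as (w - a)(w - a') with a = 1/2 - (1/2)*sqrt(41), a' = 1/2 + (1/2)*sqrt(41). At the order-1 pole a set g(w) = (w - a)*(rational part) = [-19*w**2/9 + 35*w/34 - 5] / (w - a').
Simple pole: residue = g(a) at a = 1/2 - (1/2)*sqrt(41), which is -331/612 + (5437/8364)*sqrt(41).
The branch term is analytic at 1/2 + (1/2)*sqrt(41) and contributes nothing to the residue; only the rational part matters.
The factor w**2 - w - 10 splits as (w - a)(w - a') with a = 1/2 + (1/2)*sqrt(41), a' = 1/2 - (1/2)*sqrt(41). At the order-1 pole a set g(w) = (w - a)*(rational part) = [-19*w**2/9 + 35*w/34 - 5] / (w - a').
Simple pole: residue = g(a) at a = 1/2 + (1/2)*sqrt(41), which is -331/612 - (5437/8364)*sqrt(41).
List the singular points by increasing real part (a conjugate pair: the negative imaginary part first).


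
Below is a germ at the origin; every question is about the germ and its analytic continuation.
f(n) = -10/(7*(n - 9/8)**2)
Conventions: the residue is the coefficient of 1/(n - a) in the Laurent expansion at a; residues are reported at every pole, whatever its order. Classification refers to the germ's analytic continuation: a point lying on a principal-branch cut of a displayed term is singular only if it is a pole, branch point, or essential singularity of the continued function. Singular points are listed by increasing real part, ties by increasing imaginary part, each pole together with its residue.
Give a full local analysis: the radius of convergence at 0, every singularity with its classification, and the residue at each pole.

Radius of convergence at 0: 9/8.
At 9/8: a pole of order 2; residue 0.

Denominator factor (n - 9/8)^2: pole of order 2 at 9/8, modulus 9/8.
The radius of convergence is the smallest modulus among the singular points: 9/8.
At the order-2 pole 9/8 set g(n) = (n - (9/8))^2*f(n) = -10/7.
Order-2 pole: residue = g'(a); g'(9/8) = 0, so the residue is 0.


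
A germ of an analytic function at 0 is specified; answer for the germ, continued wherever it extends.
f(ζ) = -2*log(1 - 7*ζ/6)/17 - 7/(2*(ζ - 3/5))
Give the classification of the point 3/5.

The denominator factor ζ - 3/5 vanishes at 3/5 and appears to the power 1; the numerator there equals -7/2, nonzero, and no other factor vanishes.
The branch terms are analytic at this point.
Hence a pole whose order is the multiplicity, 1.

The point is a pole of order 1.


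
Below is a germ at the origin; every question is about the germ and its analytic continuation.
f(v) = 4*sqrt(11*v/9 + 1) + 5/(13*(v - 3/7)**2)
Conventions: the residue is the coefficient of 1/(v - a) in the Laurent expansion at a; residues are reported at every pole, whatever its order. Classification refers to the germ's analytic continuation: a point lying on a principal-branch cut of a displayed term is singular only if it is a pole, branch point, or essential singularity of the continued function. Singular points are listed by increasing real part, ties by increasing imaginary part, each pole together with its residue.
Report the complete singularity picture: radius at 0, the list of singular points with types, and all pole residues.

Radius of convergence at 0: 3/7.
At -9/11: an algebraic (square-root) branch point.
At 3/7: a pole of order 2; residue 0.

Denominator factor (v - 3/7)^2: pole of order 2 at 3/7, modulus 3/7.
Branch term (4)*sqrt(1 - v/(-9/11)): its argument vanishes at v = -9/11, a square-root branch point, modulus 9/11.
The radius of convergence is the smallest modulus among the singular points: 3/7.
The branch term is analytic at 3/7 and contributes nothing to the residue; only the rational part matters.
At the order-2 pole 3/7 set g(v) = (v - (3/7))^2*(rational part) = 5/13.
Order-2 pole: residue = g'(a); g'(3/7) = 0, so the residue is 0.
List the singular points by increasing real part (a conjugate pair: the negative imaginary part first).


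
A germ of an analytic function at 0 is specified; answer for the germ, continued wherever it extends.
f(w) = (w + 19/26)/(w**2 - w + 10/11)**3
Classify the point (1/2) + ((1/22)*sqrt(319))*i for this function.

The point is a pole of order 3.

The denominator factor w**2 - w + 10/11 vanishes at (1/2) + ((1/22)*sqrt(319))*i and appears to the power 3; the numerator there equals (16/13) + ((1/22)*sqrt(319))*i, nonzero, and no other factor vanishes.
Hence a pole whose order is the multiplicity, 3.


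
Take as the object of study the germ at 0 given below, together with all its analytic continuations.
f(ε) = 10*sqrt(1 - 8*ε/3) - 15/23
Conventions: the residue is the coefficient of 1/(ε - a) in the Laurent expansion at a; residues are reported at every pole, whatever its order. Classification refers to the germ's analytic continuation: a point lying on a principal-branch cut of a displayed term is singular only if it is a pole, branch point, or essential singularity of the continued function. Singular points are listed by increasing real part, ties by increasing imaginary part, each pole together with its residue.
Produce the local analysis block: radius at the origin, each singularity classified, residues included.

Branch term (10)*sqrt(1 - ε/(3/8)): its argument vanishes at ε = 3/8, a square-root branch point, modulus 3/8.
The radius of convergence is the smallest modulus among the singular points: 3/8.

Radius of convergence at 0: 3/8.
At 3/8: an algebraic (square-root) branch point.


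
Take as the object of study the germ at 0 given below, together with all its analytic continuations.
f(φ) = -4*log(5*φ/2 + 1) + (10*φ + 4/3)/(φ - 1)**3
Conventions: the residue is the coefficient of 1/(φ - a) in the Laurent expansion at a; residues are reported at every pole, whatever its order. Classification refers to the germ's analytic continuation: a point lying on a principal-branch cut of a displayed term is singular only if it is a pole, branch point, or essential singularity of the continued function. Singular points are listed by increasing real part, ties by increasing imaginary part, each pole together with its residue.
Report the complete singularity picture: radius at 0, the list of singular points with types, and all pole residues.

Denominator factor (φ - 1)^3: pole of order 3 at 1, modulus 1.
Branch term (-4)*log(1 - φ/(-2/5)): its argument vanishes at φ = -2/5, a logarithmic branch point, modulus 2/5.
The radius of convergence is the smallest modulus among the singular points: 2/5.
The branch term is analytic at 1 and contributes nothing to the residue; only the rational part matters.
At the order-3 pole 1 set g(φ) = (φ - (1))^3*(rational part) = 10*φ + 4/3.
Order-3 pole: residue = g''(a)/2; g''(1) = 0, so the residue is 0.
List the singular points by increasing real part (a conjugate pair: the negative imaginary part first).

Radius of convergence at 0: 2/5.
At -2/5: a logarithmic branch point.
At 1: a pole of order 3; residue 0.


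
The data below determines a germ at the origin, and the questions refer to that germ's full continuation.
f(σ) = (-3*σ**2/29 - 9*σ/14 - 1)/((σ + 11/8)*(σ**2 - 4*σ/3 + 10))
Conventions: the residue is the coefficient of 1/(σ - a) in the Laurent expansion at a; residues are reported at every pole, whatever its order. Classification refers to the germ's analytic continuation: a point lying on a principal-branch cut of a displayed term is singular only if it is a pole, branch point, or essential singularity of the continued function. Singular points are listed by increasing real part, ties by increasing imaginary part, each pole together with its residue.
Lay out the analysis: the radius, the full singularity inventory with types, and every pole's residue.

Denominator factor (σ**2 - 4*σ/3 + 10): discriminant -344/9, complex-conjugate roots (2/3) + ((1/3)*sqrt(86))*i and (2/3) - ((1/3)*sqrt(86))*i; poles of order 1, moduli sqrt(10) and sqrt(10).
Denominator factor (σ + 11/8): pole of order 1 at -11/8, modulus 11/8.
The radius of convergence is the smallest modulus among the singular points: 11/8.
At the order-1 pole -11/8 set g(σ) = (σ - (-11/8))*f(σ) = (-3*σ**2/29 - 9*σ/14 - 1)/(σ**2 - 4*σ/3 + 10).
Simple pole: residue = g(a) at a = -11/8, which is -12147/534905.
The factor σ**2 - 4*σ/3 + 10 splits as (σ - a)(σ - a') with a = (2/3) - ((1/3)*sqrt(86))*i, a' = (2/3) + ((1/3)*sqrt(86))*i. At the order-1 pole a set g(σ) = (σ - a)*f(σ) = [(-3*σ**2/29 - 9*σ/14 - 1)/(σ + 11/8)] / (σ - a').
Simple pole: residue = g(a) at a = (2/3) - ((1/3)*sqrt(86))*i, which is (-21594/534905) - ((247104/23000915)*sqrt(86))*i.
The factor σ**2 - 4*σ/3 + 10 splits as (σ - a)(σ - a') with a = (2/3) + ((1/3)*sqrt(86))*i, a' = (2/3) - ((1/3)*sqrt(86))*i. At the order-1 pole a set g(σ) = (σ - a)*f(σ) = [(-3*σ**2/29 - 9*σ/14 - 1)/(σ + 11/8)] / (σ - a').
Simple pole: residue = g(a) at a = (2/3) + ((1/3)*sqrt(86))*i, which is (-21594/534905) + ((247104/23000915)*sqrt(86))*i.
List the singular points by increasing real part (a conjugate pair: the negative imaginary part first).

Radius of convergence at 0: 11/8.
At -11/8: a pole of order 1; residue -12147/534905.
At (2/3) - ((1/3)*sqrt(86))*i: a pole of order 1; residue (-21594/534905) - ((247104/23000915)*sqrt(86))*i.
At (2/3) + ((1/3)*sqrt(86))*i: a pole of order 1; residue (-21594/534905) + ((247104/23000915)*sqrt(86))*i.


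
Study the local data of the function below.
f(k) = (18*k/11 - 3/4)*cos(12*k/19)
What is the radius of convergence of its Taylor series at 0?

The radius of convergence is infinite.

The factor cos(12*k/19) is entire and contributes no finite singular point.
The polynomial part has no poles.
No finite singular points: the Taylor series at 0 converges everywhere.


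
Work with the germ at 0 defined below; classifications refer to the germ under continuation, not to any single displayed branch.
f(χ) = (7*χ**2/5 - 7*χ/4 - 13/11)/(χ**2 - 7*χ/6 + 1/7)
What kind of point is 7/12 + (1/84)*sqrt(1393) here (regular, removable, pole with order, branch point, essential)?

The denominator factor χ**2 - 7*χ/6 + 1/7 vanishes at 7/12 + (1/84)*sqrt(1393) and appears to the power 1; the numerator there equals -11483/7920 - (1/720)*sqrt(1393), nonzero, and no other factor vanishes.
Hence a pole whose order is the multiplicity, 1.

The point is a pole of order 1.


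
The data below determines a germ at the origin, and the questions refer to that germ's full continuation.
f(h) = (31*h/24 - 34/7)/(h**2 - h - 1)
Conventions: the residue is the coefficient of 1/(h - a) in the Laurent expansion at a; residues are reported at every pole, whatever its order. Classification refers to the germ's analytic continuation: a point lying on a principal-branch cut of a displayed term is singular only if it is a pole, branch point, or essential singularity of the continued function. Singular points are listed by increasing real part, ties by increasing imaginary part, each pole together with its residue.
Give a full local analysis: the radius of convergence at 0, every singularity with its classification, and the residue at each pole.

Denominator factor (h**2 - h - 1): discriminant 5, real irrational roots 1/2 + (1/2)*sqrt(5) and 1/2 - (1/2)*sqrt(5); poles of order 1, moduli 1/2 + (1/2)*sqrt(5) and -1/2 + (1/2)*sqrt(5).
The radius of convergence is the smallest modulus among the singular points: -1/2 + (1/2)*sqrt(5).
The factor h**2 - h - 1 splits as (h - a)(h - a') with a = 1/2 - (1/2)*sqrt(5), a' = 1/2 + (1/2)*sqrt(5). At the order-1 pole a set g(h) = (h - a)*f(h) = [31*h/24 - 34/7] / (h - a').
Simple pole: residue = g(a) at a = 1/2 - (1/2)*sqrt(5), which is 31/48 + (283/336)*sqrt(5).
The factor h**2 - h - 1 splits as (h - a)(h - a') with a = 1/2 + (1/2)*sqrt(5), a' = 1/2 - (1/2)*sqrt(5). At the order-1 pole a set g(h) = (h - a)*f(h) = [31*h/24 - 34/7] / (h - a').
Simple pole: residue = g(a) at a = 1/2 + (1/2)*sqrt(5), which is 31/48 - (283/336)*sqrt(5).
List the singular points by increasing real part (a conjugate pair: the negative imaginary part first).

Radius of convergence at 0: -1/2 + (1/2)*sqrt(5).
At 1/2 - (1/2)*sqrt(5): a pole of order 1; residue 31/48 + (283/336)*sqrt(5).
At 1/2 + (1/2)*sqrt(5): a pole of order 1; residue 31/48 - (283/336)*sqrt(5).


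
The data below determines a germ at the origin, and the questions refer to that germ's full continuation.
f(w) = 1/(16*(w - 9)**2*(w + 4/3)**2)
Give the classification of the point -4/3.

The point is a pole of order 2.

The denominator factor w + 4/3 vanishes at -4/3 and appears to the power 2; the numerator there equals 1/16, nonzero, and no other factor vanishes.
Hence a pole whose order is the multiplicity, 2.


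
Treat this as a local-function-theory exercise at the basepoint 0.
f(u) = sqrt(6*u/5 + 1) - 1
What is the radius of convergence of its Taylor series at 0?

The radius of convergence is 5/6.

Branch term (1)*sqrt(1 - u/(-5/6)): its argument vanishes at u = -5/6, a square-root branch point, modulus 5/6.
The radius of convergence is the smallest modulus among the singular points: 5/6.


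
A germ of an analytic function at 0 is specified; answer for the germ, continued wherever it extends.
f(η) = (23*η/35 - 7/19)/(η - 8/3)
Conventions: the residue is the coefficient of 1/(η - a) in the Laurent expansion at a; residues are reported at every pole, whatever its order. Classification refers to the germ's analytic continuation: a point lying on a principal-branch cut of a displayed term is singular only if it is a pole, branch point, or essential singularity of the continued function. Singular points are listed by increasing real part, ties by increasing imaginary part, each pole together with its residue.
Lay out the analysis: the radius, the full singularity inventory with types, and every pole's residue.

Radius of convergence at 0: 8/3.
At 8/3: a pole of order 1; residue 2761/1995.

Denominator factor (η - 8/3): pole of order 1 at 8/3, modulus 8/3.
The radius of convergence is the smallest modulus among the singular points: 8/3.
At the order-1 pole 8/3 set g(η) = (η - (8/3))*f(η) = 23*η/35 - 7/19.
Simple pole: residue = g(a) at a = 8/3, which is 2761/1995.


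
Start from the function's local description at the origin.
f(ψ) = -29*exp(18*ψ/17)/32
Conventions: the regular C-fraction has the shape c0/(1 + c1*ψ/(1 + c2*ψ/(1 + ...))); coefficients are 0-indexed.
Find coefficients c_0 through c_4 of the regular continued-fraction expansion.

Taylor coefficients (expand at 0): a_0 = -29/32, a_1 = -261/272, a_2 = -2349/4624, a_3 = -7047/39304, a_4 = -63423/1336336.
c0 = a_0 = -29/32. Peel one level at a time: if S = 1 + c*ψ/S' with S'(0) = 1, then c is the ψ-coefficient of S and S' = c*ψ/(S - 1).
S_1 = c0/f = 1 + (-18/17)*ψ + (162/289)*ψ^2 + ...; c1 = -18/17.
S_2 = c1*ψ/(S_1 - 1) = 1 + (9/17)*ψ + (27/289)*ψ^2 + ...; c2 = 9/17.
S_3 = c2*ψ/(S_2 - 1) = 1 + (-3/17)*ψ + (9/289)*ψ^2 + ...; c3 = -3/17.
S_4 = c3*ψ/(S_3 - 1) = 1 + (3/17)*ψ + ...; c4 = 3/17.

The regular C-fraction coefficients are [-29/32, -18/17, 9/17, -3/17, 3/17].


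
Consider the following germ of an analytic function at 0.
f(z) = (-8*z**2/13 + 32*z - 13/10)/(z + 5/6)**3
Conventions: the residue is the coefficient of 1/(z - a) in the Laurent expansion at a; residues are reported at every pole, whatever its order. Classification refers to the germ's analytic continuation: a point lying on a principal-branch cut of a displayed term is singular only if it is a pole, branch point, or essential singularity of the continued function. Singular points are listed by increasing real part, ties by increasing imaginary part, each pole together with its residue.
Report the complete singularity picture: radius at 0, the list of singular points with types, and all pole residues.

Radius of convergence at 0: 5/6.
At -5/6: a pole of order 3; residue -8/13.

Denominator factor (z + 5/6)^3: pole of order 3 at -5/6, modulus 5/6.
The radius of convergence is the smallest modulus among the singular points: 5/6.
At the order-3 pole -5/6 set g(z) = (z - (-5/6))^3*f(z) = -8*z**2/13 + 32*z - 13/10.
Order-3 pole: residue = g''(a)/2; g''(-5/6) = -16/13, so the residue is -8/13.


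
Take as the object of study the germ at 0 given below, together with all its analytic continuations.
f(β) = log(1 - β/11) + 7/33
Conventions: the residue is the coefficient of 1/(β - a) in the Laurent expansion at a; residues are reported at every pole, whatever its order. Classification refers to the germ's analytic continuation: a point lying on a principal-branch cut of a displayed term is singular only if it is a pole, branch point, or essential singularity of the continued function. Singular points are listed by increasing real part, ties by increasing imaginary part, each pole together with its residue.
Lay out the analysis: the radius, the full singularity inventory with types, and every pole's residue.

Branch term (1)*log(1 - β/(11)): its argument vanishes at β = 11, a logarithmic branch point, modulus 11.
The radius of convergence is the smallest modulus among the singular points: 11.

Radius of convergence at 0: 11.
At 11: a logarithmic branch point.


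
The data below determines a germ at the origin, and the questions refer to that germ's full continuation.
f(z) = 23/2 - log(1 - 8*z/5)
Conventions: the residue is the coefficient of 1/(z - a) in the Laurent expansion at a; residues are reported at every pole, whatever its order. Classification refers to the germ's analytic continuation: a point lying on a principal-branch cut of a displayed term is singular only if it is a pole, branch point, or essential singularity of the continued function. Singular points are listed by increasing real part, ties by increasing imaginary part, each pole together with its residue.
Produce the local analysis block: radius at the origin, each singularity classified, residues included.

Branch term (-1)*log(1 - z/(5/8)): its argument vanishes at z = 5/8, a logarithmic branch point, modulus 5/8.
The radius of convergence is the smallest modulus among the singular points: 5/8.

Radius of convergence at 0: 5/8.
At 5/8: a logarithmic branch point.


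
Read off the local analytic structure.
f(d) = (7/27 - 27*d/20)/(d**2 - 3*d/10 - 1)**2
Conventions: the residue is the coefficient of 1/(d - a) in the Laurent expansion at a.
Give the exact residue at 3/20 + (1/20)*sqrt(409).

The factor d**2 - 3*d/10 - 1 splits as (d - a)(d - a') with a = 3/20 + (1/20)*sqrt(409), a' = 3/20 - (1/20)*sqrt(409). At the order-2 pole a set g(d) = (d - a)^2*f(d) = [7/27 - 27*d/20] / (d - a')^2.
Order-2 pole: residue = g'(a); g'(3/20 + (1/20)*sqrt(409)) = -(3065/4516587)*sqrt(409), so the residue is -(3065/4516587)*sqrt(409).

The residue is -(3065/4516587)*sqrt(409).


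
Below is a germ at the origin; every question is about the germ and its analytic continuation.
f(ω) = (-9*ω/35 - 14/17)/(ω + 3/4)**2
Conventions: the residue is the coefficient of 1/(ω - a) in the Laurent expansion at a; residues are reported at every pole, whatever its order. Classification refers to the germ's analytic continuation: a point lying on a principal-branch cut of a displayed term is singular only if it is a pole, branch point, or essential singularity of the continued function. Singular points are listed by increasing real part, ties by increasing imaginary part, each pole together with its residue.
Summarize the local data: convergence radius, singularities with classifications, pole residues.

Denominator factor (ω + 3/4)^2: pole of order 2 at -3/4, modulus 3/4.
The radius of convergence is the smallest modulus among the singular points: 3/4.
At the order-2 pole -3/4 set g(ω) = (ω - (-3/4))^2*f(ω) = -9*ω/35 - 14/17.
Order-2 pole: residue = g'(a); g'(-3/4) = -9/35, so the residue is -9/35.

Radius of convergence at 0: 3/4.
At -3/4: a pole of order 2; residue -9/35.


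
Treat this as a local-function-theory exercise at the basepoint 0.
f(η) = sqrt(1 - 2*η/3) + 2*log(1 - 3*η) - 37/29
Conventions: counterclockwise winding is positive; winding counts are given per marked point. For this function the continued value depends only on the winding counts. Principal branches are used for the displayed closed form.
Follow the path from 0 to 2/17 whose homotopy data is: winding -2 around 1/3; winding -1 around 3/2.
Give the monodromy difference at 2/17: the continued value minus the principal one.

The rational part is single-valued and drops out of the difference; each branch term changes only by its own monodromy.
(1)*sqrt(1 - η/(3/2)): winding -1 is odd, the square root flips sign, contributing -2*(1)*sqrt(1 - (2/17)/(3/2)) = -2*(1)*sqrt(47/51) = -(2/51)*sqrt(2397).
(2)*log(1 - η/(1/3)): each positive loop around 1/3 adds 2*pi*i to the log, so winding -2 contributes (2)*(-2)*2*pi*i = -(8)*pi*i.
Summing the contributions at η = 2/17 gives (-(2/51)*sqrt(2397)) - ((8)*pi)*i.

Continued minus principal equals (-(2/51)*sqrt(2397)) - ((8)*pi)*i.


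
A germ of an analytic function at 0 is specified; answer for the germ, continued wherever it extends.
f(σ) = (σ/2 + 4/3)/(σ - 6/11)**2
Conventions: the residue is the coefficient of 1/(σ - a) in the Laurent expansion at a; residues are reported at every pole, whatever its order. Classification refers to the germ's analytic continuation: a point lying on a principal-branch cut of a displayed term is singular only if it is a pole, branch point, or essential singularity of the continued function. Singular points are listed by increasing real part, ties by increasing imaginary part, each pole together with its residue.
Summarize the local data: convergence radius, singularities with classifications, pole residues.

Radius of convergence at 0: 6/11.
At 6/11: a pole of order 2; residue 1/2.

Denominator factor (σ - 6/11)^2: pole of order 2 at 6/11, modulus 6/11.
The radius of convergence is the smallest modulus among the singular points: 6/11.
At the order-2 pole 6/11 set g(σ) = (σ - (6/11))^2*f(σ) = σ/2 + 4/3.
Order-2 pole: residue = g'(a); g'(6/11) = 1/2, so the residue is 1/2.


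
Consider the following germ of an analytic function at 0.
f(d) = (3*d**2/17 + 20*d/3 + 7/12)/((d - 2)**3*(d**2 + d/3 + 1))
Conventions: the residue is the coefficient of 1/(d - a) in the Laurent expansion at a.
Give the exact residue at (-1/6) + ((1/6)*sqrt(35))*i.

The factor d**2 + d/3 + 1 splits as (d - a)(d - a') with a = (-1/6) + ((1/6)*sqrt(35))*i, a' = (-1/6) - ((1/6)*sqrt(35))*i. At the order-1 pole a set g(d) = (d - a)*f(d) = [(3*d**2/17 + 20*d/3 + 7/12)/(d - 2)**3] / (d - a').
Simple pole: residue = g(a) at a = (-1/6) + ((1/6)*sqrt(35))*i, which is (-15007/334084) - ((47867/1169294)*sqrt(35))*i.

The residue is (-15007/334084) - ((47867/1169294)*sqrt(35))*i.


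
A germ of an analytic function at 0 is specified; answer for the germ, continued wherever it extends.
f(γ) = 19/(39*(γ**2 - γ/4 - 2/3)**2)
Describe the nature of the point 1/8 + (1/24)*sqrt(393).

The denominator factor γ**2 - γ/4 - 2/3 vanishes at 1/8 + (1/24)*sqrt(393) and appears to the power 2; the numerator there equals 19/39, nonzero, and no other factor vanishes.
Hence a pole whose order is the multiplicity, 2.

The point is a pole of order 2.


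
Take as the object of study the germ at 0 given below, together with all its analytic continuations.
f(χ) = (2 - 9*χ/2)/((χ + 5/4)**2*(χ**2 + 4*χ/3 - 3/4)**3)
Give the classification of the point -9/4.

The point is a regular point.

Denominator factors: χ**2 + 4*χ/3 - 3/4 = 21/16 at χ = -9/4; χ + 5/4 = -1 at χ = -9/4 — none vanishes.
So the germ continues analytically to -9/4.


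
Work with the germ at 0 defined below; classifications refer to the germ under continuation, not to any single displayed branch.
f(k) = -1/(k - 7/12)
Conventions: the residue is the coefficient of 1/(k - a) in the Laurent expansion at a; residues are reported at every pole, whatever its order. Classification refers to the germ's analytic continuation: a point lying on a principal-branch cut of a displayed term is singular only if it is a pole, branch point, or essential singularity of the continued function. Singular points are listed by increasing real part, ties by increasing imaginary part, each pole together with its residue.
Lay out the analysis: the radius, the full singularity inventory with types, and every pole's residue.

Denominator factor (k - 7/12): pole of order 1 at 7/12, modulus 7/12.
The radius of convergence is the smallest modulus among the singular points: 7/12.
At the order-1 pole 7/12 set g(k) = (k - (7/12))*f(k) = -1.
Simple pole: residue = g(a) at a = 7/12, which is -1.

Radius of convergence at 0: 7/12.
At 7/12: a pole of order 1; residue -1.


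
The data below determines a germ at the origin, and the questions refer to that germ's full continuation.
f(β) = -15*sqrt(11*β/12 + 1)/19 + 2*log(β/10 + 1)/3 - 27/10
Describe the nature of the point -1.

There is no denominator, hence no pole anywhere.
Branch term log(1 - β/(-10)): argument at -1 is 9/10, nonzero, so -1 is not its branch point (a point on a principal cut is still regular for the continued germ).
Branch term sqrt(1 - β/(-12/11)): argument at -1 is 1/12, nonzero, so -1 is not its branch point (a point on a principal cut is still regular for the continued germ).
So the germ continues analytically to -1.

The point is a regular point.


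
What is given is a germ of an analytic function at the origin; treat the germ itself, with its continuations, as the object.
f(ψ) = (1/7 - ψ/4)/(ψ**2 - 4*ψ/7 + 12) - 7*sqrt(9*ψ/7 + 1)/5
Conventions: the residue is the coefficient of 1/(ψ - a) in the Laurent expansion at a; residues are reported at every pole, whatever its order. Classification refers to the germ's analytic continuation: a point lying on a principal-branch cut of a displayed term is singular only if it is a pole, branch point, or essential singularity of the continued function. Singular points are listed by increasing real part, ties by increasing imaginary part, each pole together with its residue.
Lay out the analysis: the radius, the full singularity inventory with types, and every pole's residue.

Radius of convergence at 0: 7/9.
At -7/9: an algebraic (square-root) branch point.
At (2/7) - ((2/7)*sqrt(146))*i: a pole of order 1; residue (-1/8) + ((1/1168)*sqrt(146))*i.
At (2/7) + ((2/7)*sqrt(146))*i: a pole of order 1; residue (-1/8) - ((1/1168)*sqrt(146))*i.

Denominator factor (ψ**2 - 4*ψ/7 + 12): discriminant -2336/49, complex-conjugate roots (2/7) + ((2/7)*sqrt(146))*i and (2/7) - ((2/7)*sqrt(146))*i; poles of order 1, moduli (2)*sqrt(3) and (2)*sqrt(3).
Branch term (-7/5)*sqrt(1 - ψ/(-7/9)): its argument vanishes at ψ = -7/9, a square-root branch point, modulus 7/9.
The radius of convergence is the smallest modulus among the singular points: 7/9.
The branch term is analytic at (2/7) - ((2/7)*sqrt(146))*i and contributes nothing to the residue; only the rational part matters.
The factor ψ**2 - 4*ψ/7 + 12 splits as (ψ - a)(ψ - a') with a = (2/7) - ((2/7)*sqrt(146))*i, a' = (2/7) + ((2/7)*sqrt(146))*i. At the order-1 pole a set g(ψ) = (ψ - a)*(rational part) = [1/7 - ψ/4] / (ψ - a').
Simple pole: residue = g(a) at a = (2/7) - ((2/7)*sqrt(146))*i, which is (-1/8) + ((1/1168)*sqrt(146))*i.
The branch term is analytic at (2/7) + ((2/7)*sqrt(146))*i and contributes nothing to the residue; only the rational part matters.
The factor ψ**2 - 4*ψ/7 + 12 splits as (ψ - a)(ψ - a') with a = (2/7) + ((2/7)*sqrt(146))*i, a' = (2/7) - ((2/7)*sqrt(146))*i. At the order-1 pole a set g(ψ) = (ψ - a)*(rational part) = [1/7 - ψ/4] / (ψ - a').
Simple pole: residue = g(a) at a = (2/7) + ((2/7)*sqrt(146))*i, which is (-1/8) - ((1/1168)*sqrt(146))*i.
List the singular points by increasing real part (a conjugate pair: the negative imaginary part first).
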